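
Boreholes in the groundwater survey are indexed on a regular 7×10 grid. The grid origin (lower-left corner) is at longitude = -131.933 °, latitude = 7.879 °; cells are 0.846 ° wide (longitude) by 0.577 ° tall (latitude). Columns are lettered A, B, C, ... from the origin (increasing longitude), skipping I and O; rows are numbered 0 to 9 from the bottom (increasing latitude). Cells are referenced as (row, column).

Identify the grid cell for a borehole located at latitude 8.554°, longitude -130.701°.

(1, B)

Column index: ⌊(-130.701 − -131.933) / 0.846⌋ = ⌊1.456⌋ = 1 → column B
Row offset from origin: ⌊(8.554 − 7.879) / 0.577⌋ = ⌊1.170⌋ = 1 → row 1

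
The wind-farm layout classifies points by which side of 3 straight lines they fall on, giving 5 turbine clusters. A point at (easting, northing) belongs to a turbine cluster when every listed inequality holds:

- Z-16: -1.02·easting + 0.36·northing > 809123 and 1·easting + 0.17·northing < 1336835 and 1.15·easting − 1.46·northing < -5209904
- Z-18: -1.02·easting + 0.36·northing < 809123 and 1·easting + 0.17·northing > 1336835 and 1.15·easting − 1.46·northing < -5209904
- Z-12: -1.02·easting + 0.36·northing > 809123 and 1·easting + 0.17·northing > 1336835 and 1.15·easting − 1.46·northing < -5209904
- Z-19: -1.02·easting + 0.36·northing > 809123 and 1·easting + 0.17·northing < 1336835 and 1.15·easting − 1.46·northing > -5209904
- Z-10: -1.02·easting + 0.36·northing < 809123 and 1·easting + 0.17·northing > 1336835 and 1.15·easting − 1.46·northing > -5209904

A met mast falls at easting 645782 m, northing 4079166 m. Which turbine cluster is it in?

-1.02·645782 + 0.36·4079166 = 809802.120, which is > 809123
1·645782 + 0.17·4079166 = 1339240.220, which is > 1336835
1.15·645782 − 1.46·4079166 = -5212933.060, which is < -5209904
This sign pattern matches Z-12.

Z-12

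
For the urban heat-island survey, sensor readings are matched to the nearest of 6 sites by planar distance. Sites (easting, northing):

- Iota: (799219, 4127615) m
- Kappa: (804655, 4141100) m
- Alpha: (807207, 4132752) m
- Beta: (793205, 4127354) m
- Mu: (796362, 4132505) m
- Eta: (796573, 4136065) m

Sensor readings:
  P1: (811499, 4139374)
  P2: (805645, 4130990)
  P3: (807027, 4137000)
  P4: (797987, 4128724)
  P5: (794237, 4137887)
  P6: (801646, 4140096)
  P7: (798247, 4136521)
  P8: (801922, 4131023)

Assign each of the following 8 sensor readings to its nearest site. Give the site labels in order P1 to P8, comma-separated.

P1 → Kappa (d²=49819412.00)
P2 → Alpha (d²=5544488.00)
P3 → Alpha (d²=18077904.00)
P4 → Iota (d²=2747705.00)
P5 → Eta (d²=8776580.00)
P6 → Kappa (d²=10062097.00)
P7 → Eta (d²=3010212.00)
P8 → Iota (d²=18920673.00)

Kappa, Alpha, Alpha, Iota, Eta, Kappa, Eta, Iota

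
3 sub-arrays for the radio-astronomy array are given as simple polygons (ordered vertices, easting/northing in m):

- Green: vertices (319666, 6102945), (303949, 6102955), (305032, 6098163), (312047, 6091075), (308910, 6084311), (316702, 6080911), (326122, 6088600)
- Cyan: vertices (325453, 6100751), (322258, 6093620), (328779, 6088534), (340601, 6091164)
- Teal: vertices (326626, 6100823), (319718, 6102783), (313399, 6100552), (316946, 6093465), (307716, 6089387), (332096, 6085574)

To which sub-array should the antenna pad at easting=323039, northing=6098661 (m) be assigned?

Cast a ray rightward from (323039, 6098661). For each polygon, the edges (by vertex number in listed order) whose endpoints lie on opposite sides of northing = 6098661, where each meets that height, and whether that is right or left of the point:
Green: 2–3 at easting≈304919.5 (left), 7–1 at easting≈321594.0 (left) → 0 crossings.
Cyan: 1–2 at easting≈324516.6 (right), 4–1 at easting≈328755.3 (right) → 2 crossings.
Teal: 3–4 at easting≈314345.4 (left), 6–1 at easting≈327401.5 (right) → 1 crossing.
Only Teal has an odd count, so the point is inside Teal.

Teal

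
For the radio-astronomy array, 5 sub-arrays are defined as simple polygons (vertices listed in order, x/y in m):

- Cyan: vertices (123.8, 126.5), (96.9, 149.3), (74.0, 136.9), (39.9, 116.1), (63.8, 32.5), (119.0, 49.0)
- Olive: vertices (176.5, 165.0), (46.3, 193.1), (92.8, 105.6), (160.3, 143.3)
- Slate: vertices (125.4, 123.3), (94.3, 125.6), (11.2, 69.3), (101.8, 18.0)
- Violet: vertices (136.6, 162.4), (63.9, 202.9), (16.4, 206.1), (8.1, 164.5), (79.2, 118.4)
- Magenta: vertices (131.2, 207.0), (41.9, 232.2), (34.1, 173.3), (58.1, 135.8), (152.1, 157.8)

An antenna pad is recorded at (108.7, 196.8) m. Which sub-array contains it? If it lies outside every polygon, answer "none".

Magenta

Cast a ray rightward from (108.7, 196.8). For each polygon, the edges (by vertex number in listed order) whose endpoints lie on opposite sides of y = 196.8, where each meets that height, and whether that is right or left of the point:
Cyan: no edge straddles that height → 0 crossings.
Olive: no edge straddles that height → 0 crossings.
Slate: no edge straddles that height → 0 crossings.
Violet: 1–2 at x≈74.85 (left), 3–4 at x≈14.54 (left) → 0 crossings.
Magenta: 2–3 at x≈37.21 (left), 5–1 at x≈135.53 (right) → 1 crossing.
Only Magenta has an odd count, so the point is inside Magenta.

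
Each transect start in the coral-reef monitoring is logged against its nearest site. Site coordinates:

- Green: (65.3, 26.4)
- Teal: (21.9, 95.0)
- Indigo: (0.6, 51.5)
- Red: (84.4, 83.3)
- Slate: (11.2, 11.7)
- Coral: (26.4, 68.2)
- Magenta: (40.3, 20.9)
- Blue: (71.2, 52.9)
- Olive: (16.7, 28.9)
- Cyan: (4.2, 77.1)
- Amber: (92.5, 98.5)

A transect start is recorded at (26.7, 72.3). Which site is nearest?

Squared distances to each site:
Green: 3596.770; Teal: 538.330; Indigo: 1113.850; Red: 3450.290; Slate: 3912.610; Coral: 16.900; Magenta: 2826.920; Blue: 2356.610; Olive: 1983.560; Cyan: 529.290; Amber: 5016.080.
Minimum at Coral.

Coral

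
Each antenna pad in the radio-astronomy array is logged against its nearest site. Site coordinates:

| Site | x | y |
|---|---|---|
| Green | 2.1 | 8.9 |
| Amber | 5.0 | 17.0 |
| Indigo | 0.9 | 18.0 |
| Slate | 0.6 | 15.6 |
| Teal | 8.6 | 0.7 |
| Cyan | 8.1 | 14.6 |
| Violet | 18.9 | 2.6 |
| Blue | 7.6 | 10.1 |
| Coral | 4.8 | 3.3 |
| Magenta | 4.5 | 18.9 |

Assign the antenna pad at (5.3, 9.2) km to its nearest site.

Squared distances to each site:
Green: 10.330; Amber: 60.930; Indigo: 96.800; Slate: 63.050; Teal: 83.140; Cyan: 37.000; Violet: 228.520; Blue: 6.100; Coral: 35.060; Magenta: 94.730.
Minimum at Blue.

Blue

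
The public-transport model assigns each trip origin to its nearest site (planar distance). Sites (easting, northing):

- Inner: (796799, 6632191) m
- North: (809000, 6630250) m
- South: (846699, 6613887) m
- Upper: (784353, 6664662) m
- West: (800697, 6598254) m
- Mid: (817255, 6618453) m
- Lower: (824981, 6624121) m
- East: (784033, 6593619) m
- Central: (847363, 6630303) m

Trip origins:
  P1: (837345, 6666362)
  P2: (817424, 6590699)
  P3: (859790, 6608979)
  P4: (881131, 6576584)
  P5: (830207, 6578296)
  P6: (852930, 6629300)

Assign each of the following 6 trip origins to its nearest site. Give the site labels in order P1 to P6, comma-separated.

Central, West, South, South, West, Central

P1 → Central (d²=1400611805.00)
P2 → West (d²=336870554.00)
P3 → South (d²=195462745.00)
P4 → South (d²=2577076433.00)
P5 → West (d²=1269161864.00)
P6 → Central (d²=31997498.00)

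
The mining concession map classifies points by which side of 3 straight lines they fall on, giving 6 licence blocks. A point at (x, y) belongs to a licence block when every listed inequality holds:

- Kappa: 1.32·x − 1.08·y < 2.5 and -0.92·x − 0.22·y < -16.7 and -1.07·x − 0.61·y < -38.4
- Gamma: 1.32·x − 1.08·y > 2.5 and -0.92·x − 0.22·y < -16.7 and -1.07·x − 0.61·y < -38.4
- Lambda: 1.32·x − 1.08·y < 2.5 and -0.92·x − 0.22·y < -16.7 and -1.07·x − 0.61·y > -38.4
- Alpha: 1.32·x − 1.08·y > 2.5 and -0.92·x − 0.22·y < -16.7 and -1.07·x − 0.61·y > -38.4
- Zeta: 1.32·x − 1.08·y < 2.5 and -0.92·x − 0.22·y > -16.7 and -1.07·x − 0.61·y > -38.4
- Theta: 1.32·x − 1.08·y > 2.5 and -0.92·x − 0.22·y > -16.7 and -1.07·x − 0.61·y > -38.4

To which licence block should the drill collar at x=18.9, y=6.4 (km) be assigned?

1.32·18.9 − 1.08·6.4 = 18.036, which is > 2.5
-0.92·18.9 − 0.22·6.4 = -18.796, which is < -16.7
-1.07·18.9 − 0.61·6.4 = -24.127, which is > -38.4
This sign pattern matches Alpha.

Alpha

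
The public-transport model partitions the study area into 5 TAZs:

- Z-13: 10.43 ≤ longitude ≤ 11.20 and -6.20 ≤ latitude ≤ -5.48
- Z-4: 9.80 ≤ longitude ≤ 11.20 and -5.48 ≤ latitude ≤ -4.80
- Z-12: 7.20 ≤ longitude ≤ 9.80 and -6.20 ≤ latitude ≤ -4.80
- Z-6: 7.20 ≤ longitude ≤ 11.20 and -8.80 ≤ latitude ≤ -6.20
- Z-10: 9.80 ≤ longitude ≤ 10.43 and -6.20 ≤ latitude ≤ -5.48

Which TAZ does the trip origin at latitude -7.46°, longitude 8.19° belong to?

The point has longitude = 8.19 and latitude = -7.46.
Only Z-6 satisfies 7.20 ≤ longitude ≤ 11.20 and -8.80 ≤ latitude ≤ -6.20.

Z-6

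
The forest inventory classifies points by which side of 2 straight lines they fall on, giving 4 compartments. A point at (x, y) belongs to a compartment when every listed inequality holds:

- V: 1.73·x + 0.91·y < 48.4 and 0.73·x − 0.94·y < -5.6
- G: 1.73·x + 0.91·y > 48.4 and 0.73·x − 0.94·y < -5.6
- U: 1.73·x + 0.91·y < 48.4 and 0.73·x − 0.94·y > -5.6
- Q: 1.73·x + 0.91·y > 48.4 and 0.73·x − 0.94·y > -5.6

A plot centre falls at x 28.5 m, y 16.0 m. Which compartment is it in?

Q

1.73·28.5 + 0.91·16.0 = 63.865, which is > 48.4
0.73·28.5 − 0.94·16.0 = 5.765, which is > -5.6
This sign pattern matches Q.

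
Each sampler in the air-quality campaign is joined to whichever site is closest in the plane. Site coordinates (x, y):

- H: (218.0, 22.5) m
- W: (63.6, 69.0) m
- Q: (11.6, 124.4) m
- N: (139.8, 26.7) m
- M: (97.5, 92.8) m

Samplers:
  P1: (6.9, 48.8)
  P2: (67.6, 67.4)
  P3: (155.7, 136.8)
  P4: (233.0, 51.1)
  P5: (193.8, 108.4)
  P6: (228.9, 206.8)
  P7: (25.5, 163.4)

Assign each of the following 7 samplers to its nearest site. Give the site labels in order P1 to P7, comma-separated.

W, W, M, H, H, M, Q

P1 → W (d²=3622.93)
P2 → W (d²=18.56)
P3 → M (d²=5323.24)
P4 → H (d²=1042.96)
P5 → H (d²=7964.45)
P6 → M (d²=30261.96)
P7 → Q (d²=1714.21)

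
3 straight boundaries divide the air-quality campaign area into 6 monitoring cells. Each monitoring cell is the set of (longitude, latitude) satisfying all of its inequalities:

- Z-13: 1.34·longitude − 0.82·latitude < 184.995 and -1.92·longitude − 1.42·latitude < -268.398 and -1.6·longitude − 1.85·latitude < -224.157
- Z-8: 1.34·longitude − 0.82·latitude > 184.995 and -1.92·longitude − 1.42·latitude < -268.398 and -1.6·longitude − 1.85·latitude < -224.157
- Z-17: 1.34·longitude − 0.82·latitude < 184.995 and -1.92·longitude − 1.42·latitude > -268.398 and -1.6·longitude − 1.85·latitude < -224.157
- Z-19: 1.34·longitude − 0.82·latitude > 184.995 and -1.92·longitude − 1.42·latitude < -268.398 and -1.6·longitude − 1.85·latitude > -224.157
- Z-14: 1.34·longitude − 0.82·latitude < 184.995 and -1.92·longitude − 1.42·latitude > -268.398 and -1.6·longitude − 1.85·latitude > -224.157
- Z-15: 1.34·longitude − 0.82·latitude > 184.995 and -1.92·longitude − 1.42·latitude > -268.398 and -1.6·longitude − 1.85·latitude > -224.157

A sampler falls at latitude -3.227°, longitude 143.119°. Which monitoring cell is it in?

1.34·143.119 − 0.82·-3.227 = 194.426, which is > 184.995
-1.92·143.119 − 1.42·-3.227 = -270.206, which is < -268.398
-1.6·143.119 − 1.85·-3.227 = -223.020, which is > -224.157
This sign pattern matches Z-19.

Z-19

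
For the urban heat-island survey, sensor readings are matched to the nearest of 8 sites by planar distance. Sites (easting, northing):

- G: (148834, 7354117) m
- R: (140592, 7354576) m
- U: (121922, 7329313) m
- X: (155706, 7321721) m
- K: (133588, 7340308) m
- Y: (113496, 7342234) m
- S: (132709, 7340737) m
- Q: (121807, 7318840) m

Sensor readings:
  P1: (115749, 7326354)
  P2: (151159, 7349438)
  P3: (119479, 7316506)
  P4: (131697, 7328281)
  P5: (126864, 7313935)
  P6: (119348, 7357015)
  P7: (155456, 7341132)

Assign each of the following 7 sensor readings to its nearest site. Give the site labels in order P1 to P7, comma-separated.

U, G, Q, U, Q, Y, G

P1 → U (d²=46861610.00)
P2 → G (d²=27298666.00)
P3 → Q (d²=10867140.00)
P4 → U (d²=96615649.00)
P5 → Q (d²=49632274.00)
P6 → Y (d²=252723865.00)
P7 → G (d²=212461109.00)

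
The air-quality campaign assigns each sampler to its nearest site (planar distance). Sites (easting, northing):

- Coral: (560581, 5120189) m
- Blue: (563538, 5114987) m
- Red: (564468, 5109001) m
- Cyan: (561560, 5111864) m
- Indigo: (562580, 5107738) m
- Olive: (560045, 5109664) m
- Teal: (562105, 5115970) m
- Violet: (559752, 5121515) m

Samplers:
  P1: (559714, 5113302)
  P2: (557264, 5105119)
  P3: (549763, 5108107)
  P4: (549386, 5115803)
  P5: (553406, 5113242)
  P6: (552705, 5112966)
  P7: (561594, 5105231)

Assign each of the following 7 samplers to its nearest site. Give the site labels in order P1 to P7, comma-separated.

Cyan, Olive, Olive, Violet, Olive, Olive, Indigo

P1 → Cyan (d²=5475560.00)
P2 → Olive (d²=28390986.00)
P3 → Olive (d²=108143773.00)
P4 → Violet (d²=140080900.00)
P5 → Olive (d²=56878405.00)
P6 → Olive (d²=64778804.00)
P7 → Indigo (d²=7257245.00)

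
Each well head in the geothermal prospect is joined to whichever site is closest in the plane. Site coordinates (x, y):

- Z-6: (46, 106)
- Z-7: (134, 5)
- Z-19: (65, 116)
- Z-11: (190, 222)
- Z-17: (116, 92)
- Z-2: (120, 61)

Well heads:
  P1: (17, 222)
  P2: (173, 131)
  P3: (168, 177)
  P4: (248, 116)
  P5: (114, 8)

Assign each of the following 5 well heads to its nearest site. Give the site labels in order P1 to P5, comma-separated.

Z-19, Z-17, Z-11, Z-11, Z-7

P1 → Z-19 (d²=13540.00)
P2 → Z-17 (d²=4770.00)
P3 → Z-11 (d²=2509.00)
P4 → Z-11 (d²=14600.00)
P5 → Z-7 (d²=409.00)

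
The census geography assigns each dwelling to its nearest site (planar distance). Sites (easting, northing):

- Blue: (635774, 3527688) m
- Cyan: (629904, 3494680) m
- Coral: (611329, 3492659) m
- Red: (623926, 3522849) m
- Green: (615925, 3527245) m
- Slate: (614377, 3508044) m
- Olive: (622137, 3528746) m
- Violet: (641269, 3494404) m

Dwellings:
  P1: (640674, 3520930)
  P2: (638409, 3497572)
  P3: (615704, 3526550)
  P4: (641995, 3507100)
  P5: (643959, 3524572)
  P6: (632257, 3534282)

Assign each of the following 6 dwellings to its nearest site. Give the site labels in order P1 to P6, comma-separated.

P1 → Blue (d²=69680564.00)
P2 → Violet (d²=18215824.00)
P3 → Green (d²=531866.00)
P4 → Violet (d²=161715492.00)
P5 → Blue (d²=76703681.00)
P6 → Blue (d²=55850125.00)

Blue, Violet, Green, Violet, Blue, Blue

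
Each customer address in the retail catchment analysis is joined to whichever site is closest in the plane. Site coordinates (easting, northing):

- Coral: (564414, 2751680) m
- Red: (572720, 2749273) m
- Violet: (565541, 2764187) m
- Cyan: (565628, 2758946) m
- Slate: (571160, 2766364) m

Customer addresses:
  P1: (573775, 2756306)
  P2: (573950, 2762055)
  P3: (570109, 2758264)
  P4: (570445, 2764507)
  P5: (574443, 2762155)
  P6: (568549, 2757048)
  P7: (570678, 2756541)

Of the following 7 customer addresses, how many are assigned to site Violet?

P1 → Red
P2 → Slate
P3 → Cyan
P4 → Slate
P5 → Slate
P6 → Cyan
P7 → Cyan
0 of the 7 go to Violet.

0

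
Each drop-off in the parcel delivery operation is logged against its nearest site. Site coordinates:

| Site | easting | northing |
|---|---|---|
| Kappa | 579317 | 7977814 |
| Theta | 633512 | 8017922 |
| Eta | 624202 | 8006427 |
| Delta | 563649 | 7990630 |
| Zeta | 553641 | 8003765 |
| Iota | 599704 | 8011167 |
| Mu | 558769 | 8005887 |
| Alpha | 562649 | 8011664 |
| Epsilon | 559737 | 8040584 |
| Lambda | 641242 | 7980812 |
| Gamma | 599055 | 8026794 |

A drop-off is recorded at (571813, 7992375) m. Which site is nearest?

Squared distances to each site:
Kappa: 268332737.000; Theta: 4459415810.000; Eta: 2942066025.000; Delta: 69695921.000; Zeta: 459953684.000; Iota: 1131047145.000; Mu: 352720080.000; Alpha: 456044417.000; Epsilon: 2469937457.000; Lambda: 4954089010.000; Gamma: 1926794125.000.
Minimum at Delta.

Delta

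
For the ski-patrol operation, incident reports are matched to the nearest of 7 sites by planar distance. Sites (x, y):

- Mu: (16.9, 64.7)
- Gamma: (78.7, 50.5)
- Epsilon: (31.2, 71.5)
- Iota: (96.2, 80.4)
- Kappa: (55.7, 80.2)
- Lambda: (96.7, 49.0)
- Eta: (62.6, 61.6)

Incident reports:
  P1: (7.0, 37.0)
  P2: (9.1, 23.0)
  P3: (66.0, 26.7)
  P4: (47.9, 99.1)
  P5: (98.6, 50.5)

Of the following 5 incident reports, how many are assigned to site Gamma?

P1 → Mu
P2 → Mu
P3 → Gamma
P4 → Kappa
P5 → Lambda
1 of the 5 goes to Gamma.

1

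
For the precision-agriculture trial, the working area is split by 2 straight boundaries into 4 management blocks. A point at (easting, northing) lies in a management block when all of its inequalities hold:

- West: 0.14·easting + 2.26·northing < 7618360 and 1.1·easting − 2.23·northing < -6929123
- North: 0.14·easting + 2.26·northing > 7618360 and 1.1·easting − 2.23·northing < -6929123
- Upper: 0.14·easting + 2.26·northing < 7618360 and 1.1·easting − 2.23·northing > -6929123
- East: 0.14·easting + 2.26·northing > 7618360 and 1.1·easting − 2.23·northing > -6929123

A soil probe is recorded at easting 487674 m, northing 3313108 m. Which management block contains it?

Upper

0.14·487674 + 2.26·3313108 = 7555898.440, which is < 7618360
1.1·487674 − 2.23·3313108 = -6851789.440, which is > -6929123
This sign pattern matches Upper.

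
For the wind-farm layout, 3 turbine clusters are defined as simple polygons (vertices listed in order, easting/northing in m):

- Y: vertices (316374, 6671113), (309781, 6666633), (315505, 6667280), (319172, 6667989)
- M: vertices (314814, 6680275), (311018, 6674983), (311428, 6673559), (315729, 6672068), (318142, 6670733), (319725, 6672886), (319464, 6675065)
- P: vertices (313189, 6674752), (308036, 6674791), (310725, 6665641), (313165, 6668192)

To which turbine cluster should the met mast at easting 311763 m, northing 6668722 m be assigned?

P

Cast a ray rightward from (311763, 6668722). For each polygon, the edges (by vertex number in listed order) whose endpoints lie on opposite sides of northing = 6668722, where each meets that height, and whether that is right or left of the point:
Y: 1–2 at easting≈312855.3 (right), 4–1 at easting≈318515.5 (right) → 2 crossings.
M: no edge straddles that height → 0 crossings.
P: 2–3 at easting≈309819.6 (left), 4–1 at easting≈313166.9 (right) → 1 crossing.
Only P has an odd count, so the point is inside P.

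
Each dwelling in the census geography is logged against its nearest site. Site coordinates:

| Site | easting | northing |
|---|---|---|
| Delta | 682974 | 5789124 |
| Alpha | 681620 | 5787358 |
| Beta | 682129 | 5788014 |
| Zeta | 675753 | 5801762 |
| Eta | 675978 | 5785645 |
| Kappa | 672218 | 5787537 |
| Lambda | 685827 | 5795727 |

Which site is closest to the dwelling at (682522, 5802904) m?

Squared distances to each site:
Delta: 190092704.000; Alpha: 242491720.000; Beta: 221866549.000; Zeta: 47123525.000; Eta: 340697017.000; Kappa: 342317105.000; Lambda: 62432354.000.
Minimum at Zeta.

Zeta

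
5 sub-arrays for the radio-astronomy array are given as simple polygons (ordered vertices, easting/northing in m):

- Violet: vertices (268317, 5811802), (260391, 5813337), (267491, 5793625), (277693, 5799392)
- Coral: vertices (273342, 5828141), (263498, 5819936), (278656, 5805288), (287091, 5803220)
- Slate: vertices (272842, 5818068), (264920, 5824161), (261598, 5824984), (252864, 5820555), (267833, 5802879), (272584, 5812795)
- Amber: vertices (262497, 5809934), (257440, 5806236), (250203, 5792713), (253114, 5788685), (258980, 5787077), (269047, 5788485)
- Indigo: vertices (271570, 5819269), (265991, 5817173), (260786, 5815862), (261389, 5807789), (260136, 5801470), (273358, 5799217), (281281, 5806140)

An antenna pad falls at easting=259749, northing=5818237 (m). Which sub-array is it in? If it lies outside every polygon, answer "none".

Cast a ray rightward from (259749, 5818237). For each polygon, the edges (by vertex number in listed order) whose endpoints lie on opposite sides of northing = 5818237, where each meets that height, and whether that is right or left of the point:
Violet: no edge straddles that height → 0 crossings.
Coral: 2–3 at easting≈265256.2 (right), 4–1 at easting≈278806.1 (right) → 2 crossings.
Slate: 1–2 at easting≈272622.3 (right), 4–5 at easting≈254827.0 (left) → 1 crossing.
Amber: no edge straddles that height → 0 crossings.
Indigo: 1–2 at easting≈268823.1 (right), 7–1 at easting≈272333.3 (right) → 2 crossings.
Only Slate has an odd count, so the point is inside Slate.

Slate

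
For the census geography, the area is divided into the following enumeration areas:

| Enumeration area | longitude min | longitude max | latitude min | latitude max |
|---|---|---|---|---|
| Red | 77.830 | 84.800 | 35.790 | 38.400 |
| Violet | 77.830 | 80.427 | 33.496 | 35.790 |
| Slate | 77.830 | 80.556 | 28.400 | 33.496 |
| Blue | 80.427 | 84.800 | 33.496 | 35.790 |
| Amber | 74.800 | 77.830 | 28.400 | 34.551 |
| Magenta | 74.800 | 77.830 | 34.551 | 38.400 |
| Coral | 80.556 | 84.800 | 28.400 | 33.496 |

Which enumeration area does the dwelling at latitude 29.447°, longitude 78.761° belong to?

Slate

The point has longitude = 78.761 and latitude = 29.447.
Only Slate satisfies 77.830 ≤ longitude ≤ 80.556 and 28.400 ≤ latitude ≤ 33.496.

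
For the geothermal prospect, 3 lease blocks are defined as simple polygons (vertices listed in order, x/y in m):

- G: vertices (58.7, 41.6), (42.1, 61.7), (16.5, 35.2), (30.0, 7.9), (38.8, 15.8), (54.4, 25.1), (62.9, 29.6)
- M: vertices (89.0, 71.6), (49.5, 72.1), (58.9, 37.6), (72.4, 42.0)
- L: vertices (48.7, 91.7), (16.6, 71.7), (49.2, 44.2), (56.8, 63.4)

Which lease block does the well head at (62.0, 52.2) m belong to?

M

Cast a ray rightward from (62.0, 52.2). For each polygon, the edges (by vertex number in listed order) whose endpoints lie on opposite sides of y = 52.2, where each meets that height, and whether that is right or left of the point:
G: 1–2 at x≈49.95 (left), 2–3 at x≈32.92 (left) → 0 crossings.
M: 2–3 at x≈54.92 (left), 4–1 at x≈78.12 (right) → 1 crossing.
L: 2–3 at x≈39.72 (left), 3–4 at x≈52.37 (left) → 0 crossings.
Only M has an odd count, so the point is inside M.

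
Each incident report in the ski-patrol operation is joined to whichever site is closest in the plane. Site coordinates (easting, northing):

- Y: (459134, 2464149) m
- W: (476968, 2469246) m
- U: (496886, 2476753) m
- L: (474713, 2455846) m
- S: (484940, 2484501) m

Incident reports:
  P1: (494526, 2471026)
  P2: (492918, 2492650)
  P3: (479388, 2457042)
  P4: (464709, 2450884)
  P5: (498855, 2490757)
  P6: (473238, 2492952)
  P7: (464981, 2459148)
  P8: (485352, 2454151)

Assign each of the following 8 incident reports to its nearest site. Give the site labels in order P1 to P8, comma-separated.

U, S, L, L, U, S, Y, L

P1 → U (d²=38368129.00)
P2 → S (d²=130054685.00)
P3 → L (d²=23286041.00)
P4 → L (d²=124701460.00)
P5 → U (d²=199988977.00)
P6 → S (d²=208356205.00)
P7 → Y (d²=59197410.00)
P8 → L (d²=116061346.00)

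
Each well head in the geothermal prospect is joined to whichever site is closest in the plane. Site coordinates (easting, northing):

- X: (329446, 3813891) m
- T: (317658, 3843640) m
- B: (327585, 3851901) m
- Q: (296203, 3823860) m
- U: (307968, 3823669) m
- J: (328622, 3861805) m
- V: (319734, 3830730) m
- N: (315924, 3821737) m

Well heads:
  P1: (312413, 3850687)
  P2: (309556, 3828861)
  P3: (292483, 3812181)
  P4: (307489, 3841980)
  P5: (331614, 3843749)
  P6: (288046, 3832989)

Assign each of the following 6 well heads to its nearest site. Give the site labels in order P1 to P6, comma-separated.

T, U, Q, T, B, Q

P1 → T (d²=77170234.00)
P2 → U (d²=29478608.00)
P3 → Q (d²=150237441.00)
P4 → T (d²=106164161.00)
P5 → B (d²=82687945.00)
P6 → Q (d²=149875290.00)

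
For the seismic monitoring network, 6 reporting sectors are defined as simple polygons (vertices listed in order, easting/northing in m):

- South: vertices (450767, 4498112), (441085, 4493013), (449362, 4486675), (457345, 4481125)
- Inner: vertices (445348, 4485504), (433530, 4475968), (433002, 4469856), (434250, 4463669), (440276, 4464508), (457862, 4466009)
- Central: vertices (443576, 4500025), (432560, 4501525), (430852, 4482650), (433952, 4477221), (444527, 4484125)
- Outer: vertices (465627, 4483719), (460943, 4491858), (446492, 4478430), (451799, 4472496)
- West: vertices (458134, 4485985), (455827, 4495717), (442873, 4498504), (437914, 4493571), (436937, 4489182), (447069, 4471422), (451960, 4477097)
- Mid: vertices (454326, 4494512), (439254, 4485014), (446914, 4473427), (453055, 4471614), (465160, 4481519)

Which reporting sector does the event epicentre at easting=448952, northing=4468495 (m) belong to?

Cast a ray rightward from (448952, 4468495). For each polygon, the edges (by vertex number in listed order) whose endpoints lie on opposite sides of northing = 4468495, where each meets that height, and whether that is right or left of the point:
South: no edge straddles that height → 0 crossings.
Inner: 3–4 at easting≈433276.5 (left), 6–1 at easting≈456266.2 (right) → 1 crossing.
Central: no edge straddles that height → 0 crossings.
Outer: no edge straddles that height → 0 crossings.
West: no edge straddles that height → 0 crossings.
Mid: no edge straddles that height → 0 crossings.
Only Inner has an odd count, so the point is inside Inner.

Inner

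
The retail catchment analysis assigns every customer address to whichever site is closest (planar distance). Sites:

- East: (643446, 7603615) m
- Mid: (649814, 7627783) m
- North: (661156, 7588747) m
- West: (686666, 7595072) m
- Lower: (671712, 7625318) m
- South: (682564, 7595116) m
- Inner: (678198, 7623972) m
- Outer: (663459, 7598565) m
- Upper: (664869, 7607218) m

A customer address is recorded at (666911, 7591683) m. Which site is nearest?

Squared distances to each site:
East: 692978849.000; Mid: 1595517409.000; North: 41740121.000; West: 401745346.000; Lower: 1154362826.000; South: 256801898.000; Inner: 1169975890.000; Outer: 59278228.000; Upper: 245505989.000.
Minimum at North.

North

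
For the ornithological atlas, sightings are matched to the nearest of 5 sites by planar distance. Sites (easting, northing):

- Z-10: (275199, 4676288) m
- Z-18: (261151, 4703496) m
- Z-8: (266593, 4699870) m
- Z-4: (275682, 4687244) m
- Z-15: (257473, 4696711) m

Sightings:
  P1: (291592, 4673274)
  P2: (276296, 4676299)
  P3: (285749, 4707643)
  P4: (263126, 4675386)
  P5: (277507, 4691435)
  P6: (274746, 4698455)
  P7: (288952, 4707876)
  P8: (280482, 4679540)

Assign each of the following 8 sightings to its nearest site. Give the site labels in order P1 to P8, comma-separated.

P1 → Z-10 (d²=277814645.00)
P2 → Z-10 (d²=1203530.00)
P3 → Z-8 (d²=427371865.00)
P4 → Z-10 (d²=146570933.00)
P5 → Z-4 (d²=20895106.00)
P6 → Z-8 (d²=68473634.00)
P7 → Z-8 (d²=564020917.00)
P8 → Z-10 (d²=38485593.00)

Z-10, Z-10, Z-8, Z-10, Z-4, Z-8, Z-8, Z-10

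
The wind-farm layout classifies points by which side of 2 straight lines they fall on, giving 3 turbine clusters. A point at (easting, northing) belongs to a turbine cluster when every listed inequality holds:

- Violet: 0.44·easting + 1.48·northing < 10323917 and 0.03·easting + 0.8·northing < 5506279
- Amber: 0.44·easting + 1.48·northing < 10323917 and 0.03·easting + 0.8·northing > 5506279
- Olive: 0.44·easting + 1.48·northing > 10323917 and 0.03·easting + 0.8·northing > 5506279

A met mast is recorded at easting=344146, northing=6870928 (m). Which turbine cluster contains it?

Amber

0.44·344146 + 1.48·6870928 = 10320397.680, which is < 10323917
0.03·344146 + 0.8·6870928 = 5507066.780, which is > 5506279
This sign pattern matches Amber.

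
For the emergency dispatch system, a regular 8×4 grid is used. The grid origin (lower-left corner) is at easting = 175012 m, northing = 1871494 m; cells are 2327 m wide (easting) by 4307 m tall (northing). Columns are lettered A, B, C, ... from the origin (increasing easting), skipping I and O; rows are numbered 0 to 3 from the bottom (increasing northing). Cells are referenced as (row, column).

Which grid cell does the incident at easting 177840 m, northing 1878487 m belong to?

Column index: ⌊(177840 − 175012) / 2327⌋ = ⌊1.215⌋ = 1 → column B
Row offset from origin: ⌊(1878487 − 1871494) / 4307⌋ = ⌊1.624⌋ = 1 → row 1

(1, B)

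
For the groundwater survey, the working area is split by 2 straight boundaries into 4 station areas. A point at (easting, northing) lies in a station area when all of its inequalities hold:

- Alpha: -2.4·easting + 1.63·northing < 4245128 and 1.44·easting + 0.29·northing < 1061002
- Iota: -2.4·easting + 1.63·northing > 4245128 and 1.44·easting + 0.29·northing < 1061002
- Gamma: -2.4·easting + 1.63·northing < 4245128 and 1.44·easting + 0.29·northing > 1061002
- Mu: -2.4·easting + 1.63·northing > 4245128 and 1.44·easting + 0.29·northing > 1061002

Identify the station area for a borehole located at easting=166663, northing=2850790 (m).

Mu

-2.4·166663 + 1.63·2850790 = 4246796.500, which is > 4245128
1.44·166663 + 0.29·2850790 = 1066723.820, which is > 1061002
This sign pattern matches Mu.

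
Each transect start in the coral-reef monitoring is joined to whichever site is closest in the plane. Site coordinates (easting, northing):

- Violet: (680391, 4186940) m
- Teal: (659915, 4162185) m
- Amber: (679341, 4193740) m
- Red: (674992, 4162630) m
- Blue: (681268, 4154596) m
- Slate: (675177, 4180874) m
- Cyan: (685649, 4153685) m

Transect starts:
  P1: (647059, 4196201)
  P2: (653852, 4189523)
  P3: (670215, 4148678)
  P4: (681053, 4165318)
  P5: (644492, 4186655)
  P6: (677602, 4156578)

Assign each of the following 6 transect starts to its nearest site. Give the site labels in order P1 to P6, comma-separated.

Slate, Slate, Blue, Red, Teal, Blue

P1 → Slate (d²=1025538853.00)
P2 → Slate (d²=529560826.00)
P3 → Blue (d²=157191533.00)
P4 → Red (d²=43961065.00)
P5 → Teal (d²=836649829.00)
P6 → Blue (d²=17367880.00)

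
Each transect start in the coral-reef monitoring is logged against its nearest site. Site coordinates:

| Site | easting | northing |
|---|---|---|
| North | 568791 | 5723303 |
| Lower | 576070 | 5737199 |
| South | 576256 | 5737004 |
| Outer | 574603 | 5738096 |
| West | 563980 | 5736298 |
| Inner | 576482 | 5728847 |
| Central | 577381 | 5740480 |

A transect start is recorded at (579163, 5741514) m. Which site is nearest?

Squared distances to each site:
North: 439218905.000; Lower: 28185874.000; South: 28790749.000; Outer: 32476324.000; West: 257730145.000; Inner: 167640650.000; Central: 4244680.000.
Minimum at Central.

Central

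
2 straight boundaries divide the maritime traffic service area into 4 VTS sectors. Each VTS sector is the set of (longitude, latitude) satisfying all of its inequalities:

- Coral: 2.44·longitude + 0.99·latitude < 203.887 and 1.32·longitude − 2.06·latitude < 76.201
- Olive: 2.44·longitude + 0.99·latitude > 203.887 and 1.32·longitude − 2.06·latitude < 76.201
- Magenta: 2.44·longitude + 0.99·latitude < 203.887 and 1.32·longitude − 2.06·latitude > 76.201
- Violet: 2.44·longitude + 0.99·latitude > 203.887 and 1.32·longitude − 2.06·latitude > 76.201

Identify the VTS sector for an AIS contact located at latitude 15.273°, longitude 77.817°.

Olive

2.44·77.817 + 0.99·15.273 = 204.994, which is > 203.887
1.32·77.817 − 2.06·15.273 = 71.256, which is < 76.201
This sign pattern matches Olive.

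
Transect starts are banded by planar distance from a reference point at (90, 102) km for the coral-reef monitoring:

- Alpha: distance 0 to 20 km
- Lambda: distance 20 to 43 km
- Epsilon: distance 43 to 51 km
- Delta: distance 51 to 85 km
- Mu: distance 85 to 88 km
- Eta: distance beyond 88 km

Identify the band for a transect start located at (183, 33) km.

Eta

Distance = √((183−90)² + (33−102)²) = √(8649.000 + 4761.000) = 115.802 km.
88 ≤ 115.802 < ∞ → Eta.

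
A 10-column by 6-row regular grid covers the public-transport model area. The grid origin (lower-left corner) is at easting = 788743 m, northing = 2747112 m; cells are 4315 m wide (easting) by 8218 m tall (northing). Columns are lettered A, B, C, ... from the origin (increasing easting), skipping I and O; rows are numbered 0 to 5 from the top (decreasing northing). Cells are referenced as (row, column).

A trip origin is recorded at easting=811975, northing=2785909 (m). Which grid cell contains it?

(1, F)

Column index: ⌊(811975 − 788743) / 4315⌋ = ⌊5.384⌋ = 5 → column F
Row offset from origin: ⌊(2785909 − 2747112) / 8218⌋ = ⌊4.721⌋ = 4 → row 1 (counted from top)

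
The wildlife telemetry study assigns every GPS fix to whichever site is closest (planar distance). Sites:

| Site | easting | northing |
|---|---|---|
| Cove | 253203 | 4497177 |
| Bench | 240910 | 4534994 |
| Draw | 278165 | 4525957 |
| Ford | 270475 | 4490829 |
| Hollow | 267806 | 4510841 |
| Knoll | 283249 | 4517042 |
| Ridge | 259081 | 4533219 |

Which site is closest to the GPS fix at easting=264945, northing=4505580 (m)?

Hollow

Squared distances to each site:
Cove: 208484973.000; Bench: 1442864621.000; Draw: 589990529.000; Ford: 248172901.000; Hollow: 35863442.000; Knoll: 466413860.000; Ridge: 798300817.000.
Minimum at Hollow.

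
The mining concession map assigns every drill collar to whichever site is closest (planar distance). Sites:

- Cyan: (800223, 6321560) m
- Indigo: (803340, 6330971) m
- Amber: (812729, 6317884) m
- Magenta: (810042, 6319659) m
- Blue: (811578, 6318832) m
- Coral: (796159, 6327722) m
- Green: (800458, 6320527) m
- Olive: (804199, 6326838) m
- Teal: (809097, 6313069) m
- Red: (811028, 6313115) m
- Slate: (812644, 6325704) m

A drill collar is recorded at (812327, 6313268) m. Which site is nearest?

Squared distances to each site:
Cyan: 215264080.000; Indigo: 394162378.000; Amber: 21469060.000; Magenta: 46066106.000; Blue: 31519097.000; Coral: 470322340.000; Green: 193566242.000; Olive: 250209284.000; Teal: 10472501.000; Red: 1710810.000; Slate: 154754585.000.
Minimum at Red.

Red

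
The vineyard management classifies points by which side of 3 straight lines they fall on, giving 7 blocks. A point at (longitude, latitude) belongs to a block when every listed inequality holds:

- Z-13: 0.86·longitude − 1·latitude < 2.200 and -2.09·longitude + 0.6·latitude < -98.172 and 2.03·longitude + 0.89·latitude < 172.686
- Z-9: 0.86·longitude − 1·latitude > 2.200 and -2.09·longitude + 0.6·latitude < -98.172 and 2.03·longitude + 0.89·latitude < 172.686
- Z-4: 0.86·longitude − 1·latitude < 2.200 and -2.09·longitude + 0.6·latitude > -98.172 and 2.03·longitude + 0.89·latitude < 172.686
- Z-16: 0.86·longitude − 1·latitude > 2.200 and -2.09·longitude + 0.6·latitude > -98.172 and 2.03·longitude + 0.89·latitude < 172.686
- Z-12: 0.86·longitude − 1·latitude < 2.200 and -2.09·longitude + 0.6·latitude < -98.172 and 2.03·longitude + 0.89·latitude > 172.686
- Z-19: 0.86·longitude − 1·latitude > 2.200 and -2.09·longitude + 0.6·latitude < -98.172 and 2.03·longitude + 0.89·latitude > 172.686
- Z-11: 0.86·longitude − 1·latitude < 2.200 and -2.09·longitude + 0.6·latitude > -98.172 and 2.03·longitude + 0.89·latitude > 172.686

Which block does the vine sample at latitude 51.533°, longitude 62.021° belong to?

Z-13

0.86·62.021 − 1·51.533 = 1.805, which is < 2.200
-2.09·62.021 + 0.6·51.533 = -98.704, which is < -98.172
2.03·62.021 + 0.89·51.533 = 171.767, which is < 172.686
This sign pattern matches Z-13.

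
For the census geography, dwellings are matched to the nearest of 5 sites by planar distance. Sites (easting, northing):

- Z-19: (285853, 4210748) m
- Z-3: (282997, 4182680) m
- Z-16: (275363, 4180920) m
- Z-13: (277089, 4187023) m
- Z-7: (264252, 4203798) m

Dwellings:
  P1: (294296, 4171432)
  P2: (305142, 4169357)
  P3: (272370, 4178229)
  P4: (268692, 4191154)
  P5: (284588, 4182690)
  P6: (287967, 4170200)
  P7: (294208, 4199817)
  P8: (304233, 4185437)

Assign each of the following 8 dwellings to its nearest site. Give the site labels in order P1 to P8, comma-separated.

Z-3, Z-3, Z-16, Z-13, Z-3, Z-3, Z-19, Z-3

P1 → Z-3 (d²=254184905.00)
P2 → Z-3 (d²=667903354.00)
P3 → Z-16 (d²=16199530.00)
P4 → Z-13 (d²=87574770.00)
P5 → Z-3 (d²=2531381.00)
P6 → Z-3 (d²=180451300.00)
P7 → Z-19 (d²=189292786.00)
P8 → Z-3 (d²=458568745.00)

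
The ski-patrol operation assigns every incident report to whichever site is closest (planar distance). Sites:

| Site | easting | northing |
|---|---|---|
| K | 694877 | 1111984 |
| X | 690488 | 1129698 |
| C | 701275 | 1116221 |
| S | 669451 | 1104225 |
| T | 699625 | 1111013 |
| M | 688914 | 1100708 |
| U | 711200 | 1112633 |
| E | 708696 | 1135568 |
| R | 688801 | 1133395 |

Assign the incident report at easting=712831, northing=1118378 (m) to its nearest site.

U

Squared distances to each site:
K: 363229352.000; X: 627352049.000; C: 138193785.000; S: 2082131809.000; T: 228641661.000; M: 884251789.000; U: 35665186.000; E: 312594325.000; R: 802951189.000.
Minimum at U.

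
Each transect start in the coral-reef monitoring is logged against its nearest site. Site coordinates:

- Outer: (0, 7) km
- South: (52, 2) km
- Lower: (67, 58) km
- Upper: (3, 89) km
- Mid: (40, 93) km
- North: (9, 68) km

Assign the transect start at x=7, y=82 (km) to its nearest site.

Upper

Squared distances to each site:
Outer: 5674.000; South: 8425.000; Lower: 4176.000; Upper: 65.000; Mid: 1210.000; North: 200.000.
Minimum at Upper.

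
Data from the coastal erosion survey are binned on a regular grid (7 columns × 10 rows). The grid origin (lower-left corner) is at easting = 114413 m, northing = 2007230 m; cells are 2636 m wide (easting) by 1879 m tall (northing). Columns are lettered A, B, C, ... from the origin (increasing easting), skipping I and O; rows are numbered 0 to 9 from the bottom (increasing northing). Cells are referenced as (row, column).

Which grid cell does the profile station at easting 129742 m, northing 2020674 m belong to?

(7, F)

Column index: ⌊(129742 − 114413) / 2636⌋ = ⌊5.815⌋ = 5 → column F
Row offset from origin: ⌊(2020674 − 2007230) / 1879⌋ = ⌊7.155⌋ = 7 → row 7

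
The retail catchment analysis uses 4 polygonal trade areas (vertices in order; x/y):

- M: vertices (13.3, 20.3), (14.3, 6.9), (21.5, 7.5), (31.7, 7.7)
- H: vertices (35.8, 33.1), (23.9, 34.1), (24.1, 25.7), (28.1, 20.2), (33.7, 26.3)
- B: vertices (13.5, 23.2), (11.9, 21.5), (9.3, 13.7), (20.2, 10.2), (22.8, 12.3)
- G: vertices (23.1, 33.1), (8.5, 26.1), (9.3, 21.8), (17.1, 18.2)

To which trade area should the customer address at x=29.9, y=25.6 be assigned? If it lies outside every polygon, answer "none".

Cast a ray rightward from (29.9, 25.6). For each polygon, the edges (by vertex number in listed order) whose endpoints lie on opposite sides of y = 25.6, where each meets that height, and whether that is right or left of the point:
M: no edge straddles that height → 0 crossings.
H: 3–4 at x≈24.17 (left), 4–5 at x≈33.06 (right) → 1 crossing.
B: no edge straddles that height → 0 crossings.
G: 2–3 at x≈8.59 (left), 4–1 at x≈20.08 (left) → 0 crossings.
Only H has an odd count, so the point is inside H.

H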